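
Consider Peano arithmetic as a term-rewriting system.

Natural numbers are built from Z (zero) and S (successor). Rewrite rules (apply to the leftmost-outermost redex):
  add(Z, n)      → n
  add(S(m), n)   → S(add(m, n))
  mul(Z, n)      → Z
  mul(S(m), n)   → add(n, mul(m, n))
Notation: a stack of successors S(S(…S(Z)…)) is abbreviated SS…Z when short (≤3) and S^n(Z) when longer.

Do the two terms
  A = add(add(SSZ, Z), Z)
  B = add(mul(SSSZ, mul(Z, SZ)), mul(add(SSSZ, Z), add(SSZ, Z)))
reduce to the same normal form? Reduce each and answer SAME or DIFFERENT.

Term A:
  start: add(add(SSZ, Z), Z)
  step 1: add(S(add(SZ, Z)), Z)
  step 2: S(add(add(SZ, Z), Z))
  step 3: S(add(S(add(Z, Z)), Z))
  step 4: S(S(add(add(Z, Z), Z)))
  step 5: S(S(add(Z, Z)))
  step 6: SSZ

Term B:
  start: add(mul(SSSZ, mul(Z, SZ)), mul(add(SSSZ, Z), add(SSZ, Z)))
  step 1: add(add(mul(Z, SZ), mul(SSZ, mul(Z, SZ))), mul(add(SSSZ, Z), add(SSZ, Z)))
  step 2: add(add(Z, mul(SSZ, mul(Z, SZ))), mul(add(SSSZ, Z), add(SSZ, Z)))
  step 3: add(mul(SSZ, mul(Z, SZ)), mul(add(SSSZ, Z), add(SSZ, Z)))
  step 4: add(add(mul(Z, SZ), mul(SZ, mul(Z, SZ))), mul(add(SSSZ, Z), add(SSZ, Z)))
  step 5: add(add(Z, mul(SZ, mul(Z, SZ))), mul(add(SSSZ, Z), add(SSZ, Z)))
  step 6: add(mul(SZ, mul(Z, SZ)), mul(add(SSSZ, Z), add(SSZ, Z)))
  step 7: add(add(mul(Z, SZ), mul(Z, mul(Z, SZ))), mul(add(SSSZ, Z), add(SSZ, Z)))
  step 8: add(add(Z, mul(Z, mul(Z, SZ))), mul(add(SSSZ, Z), add(SSZ, Z)))
  step 9: add(mul(Z, mul(Z, SZ)), mul(add(SSSZ, Z), add(SSZ, Z)))
  step 10: add(Z, mul(add(SSSZ, Z), add(SSZ, Z)))
  step 11: mul(add(SSSZ, Z), add(SSZ, Z))
  step 12: mul(S(add(SSZ, Z)), add(SSZ, Z))
  step 13: add(add(SSZ, Z), mul(add(SSZ, Z), add(SSZ, Z)))
  step 14: add(S(add(SZ, Z)), mul(add(SSZ, Z), add(SSZ, Z)))
  step 15: S(add(add(SZ, Z), mul(add(SSZ, Z), add(SSZ, Z))))
  step 16: S(add(S(add(Z, Z)), mul(add(SSZ, Z), add(SSZ, Z))))
  step 17: S(S(add(add(Z, Z), mul(add(SSZ, Z), add(SSZ, Z)))))
  step 18: S(S(add(Z, mul(add(SSZ, Z), add(SSZ, Z)))))
  step 19: S(S(mul(add(SSZ, Z), add(SSZ, Z))))
  step 20: S(S(mul(S(add(SZ, Z)), add(SSZ, Z))))
  step 21: S(S(add(add(SSZ, Z), mul(add(SZ, Z), add(SSZ, Z)))))
  step 22: S(S(add(S(add(SZ, Z)), mul(add(SZ, Z), add(SSZ, Z)))))
  step 23: S(S(S(add(add(SZ, Z), mul(add(SZ, Z), add(SSZ, Z))))))
  step 24: S(S(S(add(S(add(Z, Z)), mul(add(SZ, Z), add(SSZ, Z))))))
  step 25: S(S(S(S(add(add(Z, Z), mul(add(SZ, Z), add(SSZ, Z)))))))
  step 26: S(S(S(S(add(Z, mul(add(SZ, Z), add(SSZ, Z)))))))
  step 27: S(S(S(S(mul(add(SZ, Z), add(SSZ, Z))))))
  step 28: S(S(S(S(mul(S(add(Z, Z)), add(SSZ, Z))))))
  step 29: S(S(S(S(add(add(SSZ, Z), mul(add(Z, Z), add(SSZ, Z)))))))
  step 30: S(S(S(S(add(S(add(SZ, Z)), mul(add(Z, Z), add(SSZ, Z)))))))
  step 31: S(S(S(S(S(add(add(SZ, Z), mul(add(Z, Z), add(SSZ, Z))))))))
  step 32: S(S(S(S(S(add(S(add(Z, Z)), mul(add(Z, Z), add(SSZ, Z))))))))
  step 33: S(S(S(S(S(S(add(add(Z, Z), mul(add(Z, Z), add(SSZ, Z)))))))))
  step 34: S(S(S(S(S(S(add(Z, mul(add(Z, Z), add(SSZ, Z)))))))))
  step 35: S(S(S(S(S(S(mul(add(Z, Z), add(SSZ, Z))))))))
  step 36: S(S(S(S(S(S(mul(Z, add(SSZ, Z))))))))
  step 37: S^6(Z)

Answer: DIFFERENT — A ⇓ SSZ, B ⇓ S^6(Z)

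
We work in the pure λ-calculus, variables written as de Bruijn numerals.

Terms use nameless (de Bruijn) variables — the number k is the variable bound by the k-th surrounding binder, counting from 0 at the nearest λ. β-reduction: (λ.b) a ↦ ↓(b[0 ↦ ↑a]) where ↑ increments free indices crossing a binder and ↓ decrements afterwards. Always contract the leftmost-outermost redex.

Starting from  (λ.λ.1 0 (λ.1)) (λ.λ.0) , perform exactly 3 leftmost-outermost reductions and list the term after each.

  start: (λ.λ.1 0 (λ.1)) (λ.λ.0)
  [1] λ.(λ.λ.0) 0 (λ.1)
  [2] λ.(λ.0) (λ.1)
  [3] λ.λ.1

Answer: after 3 steps: λ.λ.1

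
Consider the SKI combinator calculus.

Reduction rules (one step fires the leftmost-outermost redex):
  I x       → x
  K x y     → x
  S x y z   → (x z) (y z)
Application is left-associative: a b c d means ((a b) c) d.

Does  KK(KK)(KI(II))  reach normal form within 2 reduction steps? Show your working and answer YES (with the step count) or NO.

  start: KK(KK)(KI(II))
  [1] K(KI(II))
  [2] KI

Answer: YES — reaches normal form KI in 2 ≤ 2 steps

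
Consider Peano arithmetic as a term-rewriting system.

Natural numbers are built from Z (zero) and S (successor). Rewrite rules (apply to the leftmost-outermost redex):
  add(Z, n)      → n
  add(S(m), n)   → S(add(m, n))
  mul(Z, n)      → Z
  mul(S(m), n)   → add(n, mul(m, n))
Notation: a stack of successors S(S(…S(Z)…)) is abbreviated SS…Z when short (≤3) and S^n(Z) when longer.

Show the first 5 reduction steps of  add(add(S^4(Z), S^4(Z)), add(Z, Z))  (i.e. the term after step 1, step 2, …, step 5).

Answer: after 5 steps: S(S(add(S(add(SZ, S^4(Z))), add(Z, Z))))

Derivation:
  start: add(add(S^4(Z), S^4(Z)), add(Z, Z))
  [1] add(S(add(SSSZ, S^4(Z))), add(Z, Z))
  [2] S(add(add(SSSZ, S^4(Z)), add(Z, Z)))
  [3] S(add(S(add(SSZ, S^4(Z))), add(Z, Z)))
  [4] S(S(add(add(SSZ, S^4(Z)), add(Z, Z))))
  [5] S(S(add(S(add(SZ, S^4(Z))), add(Z, Z))))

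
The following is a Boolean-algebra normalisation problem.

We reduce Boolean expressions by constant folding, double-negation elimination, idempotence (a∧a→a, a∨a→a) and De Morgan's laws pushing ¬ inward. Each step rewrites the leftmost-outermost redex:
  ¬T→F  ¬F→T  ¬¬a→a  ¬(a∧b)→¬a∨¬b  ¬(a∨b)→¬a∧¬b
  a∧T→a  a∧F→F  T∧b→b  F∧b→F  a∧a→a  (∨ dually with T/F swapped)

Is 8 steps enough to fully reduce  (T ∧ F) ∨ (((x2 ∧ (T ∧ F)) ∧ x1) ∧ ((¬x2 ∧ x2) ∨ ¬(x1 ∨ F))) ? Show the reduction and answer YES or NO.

  start: (T ∧ F) ∨ (((x2 ∧ (T ∧ F)) ∧ x1) ∧ ((¬x2 ∧ x2) ∨ ¬(x1 ∨ F)))
  [1] F ∨ (((x2 ∧ (T ∧ F)) ∧ x1) ∧ ((¬x2 ∧ x2) ∨ ¬(x1 ∨ F)))
  [2] ((x2 ∧ (T ∧ F)) ∧ x1) ∧ ((¬x2 ∧ x2) ∨ ¬(x1 ∨ F))
  [3] ((x2 ∧ F) ∧ x1) ∧ ((¬x2 ∧ x2) ∨ ¬(x1 ∨ F))
  [4] (F ∧ x1) ∧ ((¬x2 ∧ x2) ∨ ¬(x1 ∨ F))
  [5] F ∧ ((¬x2 ∧ x2) ∨ ¬(x1 ∨ F))
  [6] F

Answer: YES — reaches normal form F in 6 ≤ 8 steps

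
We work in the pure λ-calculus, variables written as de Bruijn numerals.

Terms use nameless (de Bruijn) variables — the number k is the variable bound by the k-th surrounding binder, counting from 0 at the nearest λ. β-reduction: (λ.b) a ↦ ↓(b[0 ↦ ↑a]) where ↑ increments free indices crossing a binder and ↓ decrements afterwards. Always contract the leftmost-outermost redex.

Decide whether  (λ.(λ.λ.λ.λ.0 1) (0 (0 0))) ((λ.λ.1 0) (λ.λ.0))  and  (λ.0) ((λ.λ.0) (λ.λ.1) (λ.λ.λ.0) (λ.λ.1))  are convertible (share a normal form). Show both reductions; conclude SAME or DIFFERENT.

Term A:
  start: (λ.(λ.λ.λ.λ.0 1) (0 (0 0))) ((λ.λ.1 0) (λ.λ.0))
  →1  (λ.λ.λ.λ.0 1) ((λ.λ.1 0) (λ.λ.0) ((λ.λ.1 0) (λ.λ.0) ((λ.λ.1 0) (λ.λ.0))))
  →2  λ.λ.λ.0 1

Term B:
  start: (λ.0) ((λ.λ.0) (λ.λ.1) (λ.λ.λ.0) (λ.λ.1))
  →1  (λ.λ.0) (λ.λ.1) (λ.λ.λ.0) (λ.λ.1)
  →2  (λ.0) (λ.λ.λ.0) (λ.λ.1)
  →3  (λ.λ.λ.0) (λ.λ.1)
  →4  λ.λ.0

Answer: DIFFERENT — A ⇓ λ.λ.λ.0 1, B ⇓ λ.λ.0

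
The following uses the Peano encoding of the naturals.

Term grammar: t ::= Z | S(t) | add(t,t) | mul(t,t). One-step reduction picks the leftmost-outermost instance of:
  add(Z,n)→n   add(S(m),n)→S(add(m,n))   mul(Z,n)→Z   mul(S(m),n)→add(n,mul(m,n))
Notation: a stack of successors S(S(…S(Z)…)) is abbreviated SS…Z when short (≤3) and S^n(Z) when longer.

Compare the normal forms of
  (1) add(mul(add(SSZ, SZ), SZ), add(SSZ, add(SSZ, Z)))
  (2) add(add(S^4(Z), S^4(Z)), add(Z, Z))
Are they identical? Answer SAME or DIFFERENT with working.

Answer: DIFFERENT — A ⇓ S^7(Z), B ⇓ S^8(Z)

Derivation:
Term A:
  start: add(mul(add(SSZ, SZ), SZ), add(SSZ, add(SSZ, Z)))
  step 1: add(mul(S(add(SZ, SZ)), SZ), add(SSZ, add(SSZ, Z)))
  step 2: add(add(SZ, mul(add(SZ, SZ), SZ)), add(SSZ, add(SSZ, Z)))
  step 3: add(S(add(Z, mul(add(SZ, SZ), SZ))), add(SSZ, add(SSZ, Z)))
  step 4: S(add(add(Z, mul(add(SZ, SZ), SZ)), add(SSZ, add(SSZ, Z))))
  step 5: S(add(mul(add(SZ, SZ), SZ), add(SSZ, add(SSZ, Z))))
  step 6: S(add(mul(S(add(Z, SZ)), SZ), add(SSZ, add(SSZ, Z))))
  step 7: S(add(add(SZ, mul(add(Z, SZ), SZ)), add(SSZ, add(SSZ, Z))))
  step 8: S(add(S(add(Z, mul(add(Z, SZ), SZ))), add(SSZ, add(SSZ, Z))))
  step 9: S(S(add(add(Z, mul(add(Z, SZ), SZ)), add(SSZ, add(SSZ, Z)))))
  step 10: S(S(add(mul(add(Z, SZ), SZ), add(SSZ, add(SSZ, Z)))))
  step 11: S(S(add(mul(SZ, SZ), add(SSZ, add(SSZ, Z)))))
  step 12: S(S(add(add(SZ, mul(Z, SZ)), add(SSZ, add(SSZ, Z)))))
  step 13: S(S(add(S(add(Z, mul(Z, SZ))), add(SSZ, add(SSZ, Z)))))
  step 14: S(S(S(add(add(Z, mul(Z, SZ)), add(SSZ, add(SSZ, Z))))))
  step 15: S(S(S(add(mul(Z, SZ), add(SSZ, add(SSZ, Z))))))
  step 16: S(S(S(add(Z, add(SSZ, add(SSZ, Z))))))
  step 17: S(S(S(add(SSZ, add(SSZ, Z)))))
  step 18: S(S(S(S(add(SZ, add(SSZ, Z))))))
  step 19: S(S(S(S(S(add(Z, add(SSZ, Z)))))))
  step 20: S(S(S(S(S(add(SSZ, Z))))))
  step 21: S(S(S(S(S(S(add(SZ, Z)))))))
  step 22: S(S(S(S(S(S(S(add(Z, Z))))))))
  step 23: S^7(Z)

Term B:
  start: add(add(S^4(Z), S^4(Z)), add(Z, Z))
  step 1: add(S(add(SSSZ, S^4(Z))), add(Z, Z))
  step 2: S(add(add(SSSZ, S^4(Z)), add(Z, Z)))
  step 3: S(add(S(add(SSZ, S^4(Z))), add(Z, Z)))
  step 4: S(S(add(add(SSZ, S^4(Z)), add(Z, Z))))
  step 5: S(S(add(S(add(SZ, S^4(Z))), add(Z, Z))))
  step 6: S(S(S(add(add(SZ, S^4(Z)), add(Z, Z)))))
  step 7: S(S(S(add(S(add(Z, S^4(Z))), add(Z, Z)))))
  step 8: S(S(S(S(add(add(Z, S^4(Z)), add(Z, Z))))))
  step 9: S(S(S(S(add(S^4(Z), add(Z, Z))))))
  step 10: S(S(S(S(S(add(SSSZ, add(Z, Z)))))))
  step 11: S(S(S(S(S(S(add(SSZ, add(Z, Z))))))))
  step 12: S(S(S(S(S(S(S(add(SZ, add(Z, Z)))))))))
  step 13: S(S(S(S(S(S(S(S(add(Z, add(Z, Z))))))))))
  step 14: S(S(S(S(S(S(S(S(add(Z, Z)))))))))
  step 15: S^8(Z)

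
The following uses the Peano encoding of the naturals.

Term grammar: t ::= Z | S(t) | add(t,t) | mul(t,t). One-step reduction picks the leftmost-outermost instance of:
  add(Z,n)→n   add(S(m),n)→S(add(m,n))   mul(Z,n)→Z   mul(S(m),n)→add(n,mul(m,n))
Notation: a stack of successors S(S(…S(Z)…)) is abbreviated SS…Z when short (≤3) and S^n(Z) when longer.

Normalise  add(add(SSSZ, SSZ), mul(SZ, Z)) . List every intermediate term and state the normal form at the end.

Answer: normal form = S^5(Z)  (in 13 steps)

Derivation:
  start: add(add(SSSZ, SSZ), mul(SZ, Z))
  step 1: add(S(add(SSZ, SSZ)), mul(SZ, Z))
  step 2: S(add(add(SSZ, SSZ), mul(SZ, Z)))
  step 3: S(add(S(add(SZ, SSZ)), mul(SZ, Z)))
  step 4: S(S(add(add(SZ, SSZ), mul(SZ, Z))))
  step 5: S(S(add(S(add(Z, SSZ)), mul(SZ, Z))))
  step 6: S(S(S(add(add(Z, SSZ), mul(SZ, Z)))))
  step 7: S(S(S(add(SSZ, mul(SZ, Z)))))
  step 8: S(S(S(S(add(SZ, mul(SZ, Z))))))
  step 9: S(S(S(S(S(add(Z, mul(SZ, Z)))))))
  step 10: S(S(S(S(S(mul(SZ, Z))))))
  step 11: S(S(S(S(S(add(Z, mul(Z, Z)))))))
  step 12: S(S(S(S(S(mul(Z, Z))))))
  step 13: S^5(Z)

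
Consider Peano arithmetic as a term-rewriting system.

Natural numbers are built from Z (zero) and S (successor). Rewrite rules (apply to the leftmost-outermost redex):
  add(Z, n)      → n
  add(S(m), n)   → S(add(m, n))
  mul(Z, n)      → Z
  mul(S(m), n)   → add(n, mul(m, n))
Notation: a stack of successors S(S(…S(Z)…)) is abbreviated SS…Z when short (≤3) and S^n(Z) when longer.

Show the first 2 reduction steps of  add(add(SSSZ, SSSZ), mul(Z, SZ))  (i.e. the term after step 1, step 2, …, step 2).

  start: add(add(SSSZ, SSSZ), mul(Z, SZ))
  →1  add(S(add(SSZ, SSSZ)), mul(Z, SZ))
  →2  S(add(add(SSZ, SSSZ), mul(Z, SZ)))

Answer: after 2 steps: S(add(add(SSZ, SSSZ), mul(Z, SZ)))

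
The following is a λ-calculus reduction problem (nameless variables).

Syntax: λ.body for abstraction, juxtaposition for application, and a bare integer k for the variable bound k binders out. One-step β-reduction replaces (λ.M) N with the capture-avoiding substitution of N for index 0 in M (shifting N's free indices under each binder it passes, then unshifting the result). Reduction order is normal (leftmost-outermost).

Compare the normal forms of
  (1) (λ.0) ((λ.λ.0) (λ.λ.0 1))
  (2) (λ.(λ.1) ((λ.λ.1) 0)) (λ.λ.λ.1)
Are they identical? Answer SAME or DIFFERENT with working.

Term A:
  start: (λ.0) ((λ.λ.0) (λ.λ.0 1))
  →1  (λ.λ.0) (λ.λ.0 1)
  →2  λ.0

Term B:
  start: (λ.(λ.1) ((λ.λ.1) 0)) (λ.λ.λ.1)
  →1  (λ.λ.λ.λ.1) ((λ.λ.1) (λ.λ.λ.1))
  →2  λ.λ.λ.1

Answer: DIFFERENT — A ⇓ λ.0, B ⇓ λ.λ.λ.1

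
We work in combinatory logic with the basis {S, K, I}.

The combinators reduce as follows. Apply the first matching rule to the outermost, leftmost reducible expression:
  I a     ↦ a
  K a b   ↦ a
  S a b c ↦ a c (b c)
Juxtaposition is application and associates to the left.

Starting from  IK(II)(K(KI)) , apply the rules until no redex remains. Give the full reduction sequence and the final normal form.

  start: IK(II)(K(KI))
  step 1: K(II)(K(KI))
  step 2: II
  step 3: I

Answer: normal form = I  (in 3 steps)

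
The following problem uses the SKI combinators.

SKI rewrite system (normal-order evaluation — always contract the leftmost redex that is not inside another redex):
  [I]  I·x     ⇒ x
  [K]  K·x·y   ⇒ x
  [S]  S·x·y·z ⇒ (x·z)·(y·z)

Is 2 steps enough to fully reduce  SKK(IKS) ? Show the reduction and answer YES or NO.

Answer: NO — after 2 steps the term is IKS, not yet normal

Working:
  start: SKK(IKS)
  →1  K(IKS)(K(IKS))
  →2  IKS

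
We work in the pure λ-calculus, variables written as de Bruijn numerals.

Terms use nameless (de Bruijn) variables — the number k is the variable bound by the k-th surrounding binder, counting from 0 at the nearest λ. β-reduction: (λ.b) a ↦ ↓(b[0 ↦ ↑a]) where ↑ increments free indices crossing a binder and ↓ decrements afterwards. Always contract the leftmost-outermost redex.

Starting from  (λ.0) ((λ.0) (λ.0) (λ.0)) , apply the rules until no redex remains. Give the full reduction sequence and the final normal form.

Answer: normal form = λ.0  (in 3 steps)

Working:
  start: (λ.0) ((λ.0) (λ.0) (λ.0))
  →1  (λ.0) (λ.0) (λ.0)
  →2  (λ.0) (λ.0)
  →3  λ.0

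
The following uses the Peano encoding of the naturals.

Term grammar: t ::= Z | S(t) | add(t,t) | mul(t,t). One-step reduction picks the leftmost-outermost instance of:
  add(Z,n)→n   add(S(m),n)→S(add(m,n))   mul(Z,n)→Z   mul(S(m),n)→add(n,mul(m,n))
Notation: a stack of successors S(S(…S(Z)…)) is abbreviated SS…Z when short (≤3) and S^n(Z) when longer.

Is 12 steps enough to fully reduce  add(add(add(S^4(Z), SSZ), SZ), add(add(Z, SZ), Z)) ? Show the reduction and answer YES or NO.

Answer: NO — after 12 steps the term is S(S(S(S(add(add(add(Z, SSZ), SZ), add(add(Z, SZ), Z)))))), not yet normal

Reduction:
  start: add(add(add(S^4(Z), SSZ), SZ), add(add(Z, SZ), Z))
  →1  add(add(S(add(SSSZ, SSZ)), SZ), add(add(Z, SZ), Z))
  →2  add(S(add(add(SSSZ, SSZ), SZ)), add(add(Z, SZ), Z))
  →3  S(add(add(add(SSSZ, SSZ), SZ), add(add(Z, SZ), Z)))
  →4  S(add(add(S(add(SSZ, SSZ)), SZ), add(add(Z, SZ), Z)))
  →5  S(add(S(add(add(SSZ, SSZ), SZ)), add(add(Z, SZ), Z)))
  →6  S(S(add(add(add(SSZ, SSZ), SZ), add(add(Z, SZ), Z))))
  →7  S(S(add(add(S(add(SZ, SSZ)), SZ), add(add(Z, SZ), Z))))
  →8  S(S(add(S(add(add(SZ, SSZ), SZ)), add(add(Z, SZ), Z))))
  →9  S(S(S(add(add(add(SZ, SSZ), SZ), add(add(Z, SZ), Z)))))
  →10  S(S(S(add(add(S(add(Z, SSZ)), SZ), add(add(Z, SZ), Z)))))
  →11  S(S(S(add(S(add(add(Z, SSZ), SZ)), add(add(Z, SZ), Z)))))
  →12  S(S(S(S(add(add(add(Z, SSZ), SZ), add(add(Z, SZ), Z))))))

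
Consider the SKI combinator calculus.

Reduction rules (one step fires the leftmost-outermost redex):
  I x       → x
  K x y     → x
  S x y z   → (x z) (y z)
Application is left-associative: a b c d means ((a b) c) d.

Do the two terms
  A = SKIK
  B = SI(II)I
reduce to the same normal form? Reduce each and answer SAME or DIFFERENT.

Answer: DIFFERENT — A ⇓ K, B ⇓ I

Derivation:
Term A:
  start: SKIK
  [1] KK(IK)
  [2] K

Term B:
  start: SI(II)I
  [1] II(III)
  [2] I(III)
  [3] III
  [4] II
  [5] I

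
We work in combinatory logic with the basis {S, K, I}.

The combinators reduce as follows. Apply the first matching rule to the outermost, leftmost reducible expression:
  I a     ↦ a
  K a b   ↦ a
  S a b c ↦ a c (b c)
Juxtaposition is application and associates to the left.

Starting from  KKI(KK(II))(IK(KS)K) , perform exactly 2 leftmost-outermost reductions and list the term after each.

Answer: after 2 steps: KK(II)

Working:
  start: KKI(KK(II))(IK(KS)K)
  step 1: K(KK(II))(IK(KS)K)
  step 2: KK(II)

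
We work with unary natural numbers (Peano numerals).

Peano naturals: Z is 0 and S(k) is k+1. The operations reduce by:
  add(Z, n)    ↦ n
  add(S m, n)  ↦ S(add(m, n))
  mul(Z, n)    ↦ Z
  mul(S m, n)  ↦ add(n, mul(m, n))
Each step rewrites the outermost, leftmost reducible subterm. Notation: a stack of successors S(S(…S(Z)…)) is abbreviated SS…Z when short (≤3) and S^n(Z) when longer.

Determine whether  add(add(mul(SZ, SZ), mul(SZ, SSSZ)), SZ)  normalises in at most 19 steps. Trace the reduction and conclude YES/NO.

Answer: YES — reaches normal form S^5(Z) in 17 ≤ 19 steps

Derivation:
  start: add(add(mul(SZ, SZ), mul(SZ, SSSZ)), SZ)
  [1] add(add(add(SZ, mul(Z, SZ)), mul(SZ, SSSZ)), SZ)
  [2] add(add(S(add(Z, mul(Z, SZ))), mul(SZ, SSSZ)), SZ)
  [3] add(S(add(add(Z, mul(Z, SZ)), mul(SZ, SSSZ))), SZ)
  [4] S(add(add(add(Z, mul(Z, SZ)), mul(SZ, SSSZ)), SZ))
  [5] S(add(add(mul(Z, SZ), mul(SZ, SSSZ)), SZ))
  [6] S(add(add(Z, mul(SZ, SSSZ)), SZ))
  [7] S(add(mul(SZ, SSSZ), SZ))
  [8] S(add(add(SSSZ, mul(Z, SSSZ)), SZ))
  [9] S(add(S(add(SSZ, mul(Z, SSSZ))), SZ))
  [10] S(S(add(add(SSZ, mul(Z, SSSZ)), SZ)))
  [11] S(S(add(S(add(SZ, mul(Z, SSSZ))), SZ)))
  [12] S(S(S(add(add(SZ, mul(Z, SSSZ)), SZ))))
  [13] S(S(S(add(S(add(Z, mul(Z, SSSZ))), SZ))))
  [14] S(S(S(S(add(add(Z, mul(Z, SSSZ)), SZ)))))
  [15] S(S(S(S(add(mul(Z, SSSZ), SZ)))))
  [16] S(S(S(S(add(Z, SZ)))))
  [17] S^5(Z)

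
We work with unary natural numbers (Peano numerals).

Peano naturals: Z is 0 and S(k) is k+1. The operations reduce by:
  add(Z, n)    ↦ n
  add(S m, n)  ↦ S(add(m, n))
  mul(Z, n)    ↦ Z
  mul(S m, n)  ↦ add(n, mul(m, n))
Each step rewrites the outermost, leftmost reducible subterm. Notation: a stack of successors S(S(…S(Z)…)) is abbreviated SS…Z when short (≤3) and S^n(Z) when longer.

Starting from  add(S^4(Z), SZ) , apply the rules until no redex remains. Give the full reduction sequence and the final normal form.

Answer: normal form = S^5(Z)  (in 5 steps)

Reduction:
  start: add(S^4(Z), SZ)
  [1] S(add(SSSZ, SZ))
  [2] S(S(add(SSZ, SZ)))
  [3] S(S(S(add(SZ, SZ))))
  [4] S(S(S(S(add(Z, SZ)))))
  [5] S^5(Z)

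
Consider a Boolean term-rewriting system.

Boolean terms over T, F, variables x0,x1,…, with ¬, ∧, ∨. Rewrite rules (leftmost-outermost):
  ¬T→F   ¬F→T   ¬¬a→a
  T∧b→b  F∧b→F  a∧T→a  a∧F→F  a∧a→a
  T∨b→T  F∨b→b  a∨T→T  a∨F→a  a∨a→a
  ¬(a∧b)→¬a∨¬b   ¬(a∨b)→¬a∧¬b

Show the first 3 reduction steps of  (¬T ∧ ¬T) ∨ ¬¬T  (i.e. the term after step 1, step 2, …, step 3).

Answer: after 3 steps: ¬¬T

Working:
  start: (¬T ∧ ¬T) ∨ ¬¬T
  →1  ¬T ∨ ¬¬T
  →2  F ∨ ¬¬T
  →3  ¬¬T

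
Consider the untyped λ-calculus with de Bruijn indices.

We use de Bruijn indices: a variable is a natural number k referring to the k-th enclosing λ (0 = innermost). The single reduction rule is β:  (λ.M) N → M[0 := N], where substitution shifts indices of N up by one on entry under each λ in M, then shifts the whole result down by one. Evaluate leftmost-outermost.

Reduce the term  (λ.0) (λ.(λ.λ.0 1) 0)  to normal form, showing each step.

Answer: normal form = λ.λ.0 1  (in 2 steps)

Reduction:
  start: (λ.0) (λ.(λ.λ.0 1) 0)
  step 1: λ.(λ.λ.0 1) 0
  step 2: λ.λ.0 1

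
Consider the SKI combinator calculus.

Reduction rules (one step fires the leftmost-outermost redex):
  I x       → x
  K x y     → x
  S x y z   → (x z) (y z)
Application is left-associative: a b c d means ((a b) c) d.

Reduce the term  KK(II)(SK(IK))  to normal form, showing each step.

Answer: normal form = K(SKK)  (in 2 steps)

Reduction:
  start: KK(II)(SK(IK))
  step 1: K(SK(IK))
  step 2: K(SKK)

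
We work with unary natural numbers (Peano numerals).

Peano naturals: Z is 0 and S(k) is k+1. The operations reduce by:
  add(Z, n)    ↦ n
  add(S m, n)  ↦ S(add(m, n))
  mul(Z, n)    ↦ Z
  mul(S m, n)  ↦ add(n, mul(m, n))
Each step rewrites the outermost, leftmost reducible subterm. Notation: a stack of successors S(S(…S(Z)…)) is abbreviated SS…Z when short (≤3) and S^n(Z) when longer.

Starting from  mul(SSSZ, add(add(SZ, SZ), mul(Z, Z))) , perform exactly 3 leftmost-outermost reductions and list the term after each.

Answer: after 3 steps: add(S(add(add(Z, SZ), mul(Z, Z))), mul(SSZ, add(add(SZ, SZ), mul(Z, Z))))

Working:
  start: mul(SSSZ, add(add(SZ, SZ), mul(Z, Z)))
  →1  add(add(add(SZ, SZ), mul(Z, Z)), mul(SSZ, add(add(SZ, SZ), mul(Z, Z))))
  →2  add(add(S(add(Z, SZ)), mul(Z, Z)), mul(SSZ, add(add(SZ, SZ), mul(Z, Z))))
  →3  add(S(add(add(Z, SZ), mul(Z, Z))), mul(SSZ, add(add(SZ, SZ), mul(Z, Z))))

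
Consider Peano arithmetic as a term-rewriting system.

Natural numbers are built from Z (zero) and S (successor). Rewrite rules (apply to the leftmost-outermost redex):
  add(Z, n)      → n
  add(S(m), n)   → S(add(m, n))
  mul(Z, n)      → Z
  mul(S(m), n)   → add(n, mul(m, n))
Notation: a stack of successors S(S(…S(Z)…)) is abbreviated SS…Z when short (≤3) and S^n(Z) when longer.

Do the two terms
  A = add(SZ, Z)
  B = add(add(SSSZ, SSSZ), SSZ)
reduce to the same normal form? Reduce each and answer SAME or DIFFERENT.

Term A:
  start: add(SZ, Z)
  step 1: S(add(Z, Z))
  step 2: SZ

Term B:
  start: add(add(SSSZ, SSSZ), SSZ)
  step 1: add(S(add(SSZ, SSSZ)), SSZ)
  step 2: S(add(add(SSZ, SSSZ), SSZ))
  step 3: S(add(S(add(SZ, SSSZ)), SSZ))
  step 4: S(S(add(add(SZ, SSSZ), SSZ)))
  step 5: S(S(add(S(add(Z, SSSZ)), SSZ)))
  step 6: S(S(S(add(add(Z, SSSZ), SSZ))))
  step 7: S(S(S(add(SSSZ, SSZ))))
  step 8: S(S(S(S(add(SSZ, SSZ)))))
  step 9: S(S(S(S(S(add(SZ, SSZ))))))
  step 10: S(S(S(S(S(S(add(Z, SSZ)))))))
  step 11: S^8(Z)

Answer: DIFFERENT — A ⇓ SZ, B ⇓ S^8(Z)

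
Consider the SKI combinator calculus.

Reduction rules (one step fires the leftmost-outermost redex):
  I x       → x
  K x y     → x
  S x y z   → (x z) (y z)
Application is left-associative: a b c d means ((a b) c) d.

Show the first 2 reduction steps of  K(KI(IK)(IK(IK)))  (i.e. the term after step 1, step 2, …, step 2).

Answer: after 2 steps: K(IK(IK))

Working:
  start: K(KI(IK)(IK(IK)))
  →1  K(I(IK(IK)))
  →2  K(IK(IK))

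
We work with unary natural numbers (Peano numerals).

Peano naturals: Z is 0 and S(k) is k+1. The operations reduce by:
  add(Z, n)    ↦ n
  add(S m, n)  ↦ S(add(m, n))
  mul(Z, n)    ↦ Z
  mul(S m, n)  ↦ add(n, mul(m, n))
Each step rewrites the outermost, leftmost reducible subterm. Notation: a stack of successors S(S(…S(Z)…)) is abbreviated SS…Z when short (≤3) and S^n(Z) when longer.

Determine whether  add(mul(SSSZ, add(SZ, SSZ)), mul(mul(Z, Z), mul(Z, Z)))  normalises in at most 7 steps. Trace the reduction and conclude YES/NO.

  start: add(mul(SSSZ, add(SZ, SSZ)), mul(mul(Z, Z), mul(Z, Z)))
  step 1: add(add(add(SZ, SSZ), mul(SSZ, add(SZ, SSZ))), mul(mul(Z, Z), mul(Z, Z)))
  step 2: add(add(S(add(Z, SSZ)), mul(SSZ, add(SZ, SSZ))), mul(mul(Z, Z), mul(Z, Z)))
  step 3: add(S(add(add(Z, SSZ), mul(SSZ, add(SZ, SSZ)))), mul(mul(Z, Z), mul(Z, Z)))
  step 4: S(add(add(add(Z, SSZ), mul(SSZ, add(SZ, SSZ))), mul(mul(Z, Z), mul(Z, Z))))
  step 5: S(add(add(SSZ, mul(SSZ, add(SZ, SSZ))), mul(mul(Z, Z), mul(Z, Z))))
  step 6: S(add(S(add(SZ, mul(SSZ, add(SZ, SSZ)))), mul(mul(Z, Z), mul(Z, Z))))
  step 7: S(S(add(add(SZ, mul(SSZ, add(SZ, SSZ))), mul(mul(Z, Z), mul(Z, Z)))))

Answer: NO — after 7 steps the term is S(S(add(add(SZ, mul(SSZ, add(SZ, SSZ))), mul(mul(Z, Z), mul(Z, Z))))), not yet normal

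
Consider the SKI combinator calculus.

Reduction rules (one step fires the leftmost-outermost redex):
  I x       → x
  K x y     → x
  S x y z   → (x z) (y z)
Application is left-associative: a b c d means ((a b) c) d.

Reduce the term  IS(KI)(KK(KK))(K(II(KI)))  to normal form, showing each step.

Answer: normal form = K(K(KI))  (in 7 steps)

Working:
  start: IS(KI)(KK(KK))(K(II(KI)))
  →1  S(KI)(KK(KK))(K(II(KI)))
  →2  KI(K(II(KI)))(KK(KK)(K(II(KI))))
  →3  I(KK(KK)(K(II(KI))))
  →4  KK(KK)(K(II(KI)))
  →5  K(K(II(KI)))
  →6  K(K(I(KI)))
  →7  K(K(KI))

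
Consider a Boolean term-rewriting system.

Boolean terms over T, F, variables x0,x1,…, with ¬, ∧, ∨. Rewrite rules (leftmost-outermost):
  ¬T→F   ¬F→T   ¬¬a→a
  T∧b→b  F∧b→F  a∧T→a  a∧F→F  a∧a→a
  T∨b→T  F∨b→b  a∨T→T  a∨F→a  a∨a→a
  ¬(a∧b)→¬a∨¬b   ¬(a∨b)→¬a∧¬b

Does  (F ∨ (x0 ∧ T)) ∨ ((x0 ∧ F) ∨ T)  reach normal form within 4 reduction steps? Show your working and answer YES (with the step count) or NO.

  start: (F ∨ (x0 ∧ T)) ∨ ((x0 ∧ F) ∨ T)
  →1  (x0 ∧ T) ∨ ((x0 ∧ F) ∨ T)
  →2  x0 ∨ ((x0 ∧ F) ∨ T)
  →3  x0 ∨ T
  →4  T

Answer: YES — reaches normal form T in 4 ≤ 4 steps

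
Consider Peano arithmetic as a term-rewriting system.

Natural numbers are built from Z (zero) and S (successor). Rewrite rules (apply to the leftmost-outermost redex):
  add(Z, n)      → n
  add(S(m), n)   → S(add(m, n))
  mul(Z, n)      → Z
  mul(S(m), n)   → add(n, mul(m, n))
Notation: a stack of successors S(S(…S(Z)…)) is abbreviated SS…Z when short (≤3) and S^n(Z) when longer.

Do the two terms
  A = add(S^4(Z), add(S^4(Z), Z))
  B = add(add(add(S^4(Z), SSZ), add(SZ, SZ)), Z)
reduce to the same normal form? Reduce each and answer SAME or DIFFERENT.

Term A:
  start: add(S^4(Z), add(S^4(Z), Z))
  step 1: S(add(SSSZ, add(S^4(Z), Z)))
  step 2: S(S(add(SSZ, add(S^4(Z), Z))))
  step 3: S(S(S(add(SZ, add(S^4(Z), Z)))))
  step 4: S(S(S(S(add(Z, add(S^4(Z), Z))))))
  step 5: S(S(S(S(add(S^4(Z), Z)))))
  step 6: S(S(S(S(S(add(SSSZ, Z))))))
  step 7: S(S(S(S(S(S(add(SSZ, Z)))))))
  step 8: S(S(S(S(S(S(S(add(SZ, Z))))))))
  step 9: S(S(S(S(S(S(S(S(add(Z, Z)))))))))
  step 10: S^8(Z)

Term B:
  start: add(add(add(S^4(Z), SSZ), add(SZ, SZ)), Z)
  step 1: add(add(S(add(SSSZ, SSZ)), add(SZ, SZ)), Z)
  step 2: add(S(add(add(SSSZ, SSZ), add(SZ, SZ))), Z)
  step 3: S(add(add(add(SSSZ, SSZ), add(SZ, SZ)), Z))
  step 4: S(add(add(S(add(SSZ, SSZ)), add(SZ, SZ)), Z))
  step 5: S(add(S(add(add(SSZ, SSZ), add(SZ, SZ))), Z))
  step 6: S(S(add(add(add(SSZ, SSZ), add(SZ, SZ)), Z)))
  step 7: S(S(add(add(S(add(SZ, SSZ)), add(SZ, SZ)), Z)))
  step 8: S(S(add(S(add(add(SZ, SSZ), add(SZ, SZ))), Z)))
  step 9: S(S(S(add(add(add(SZ, SSZ), add(SZ, SZ)), Z))))
  step 10: S(S(S(add(add(S(add(Z, SSZ)), add(SZ, SZ)), Z))))
  step 11: S(S(S(add(S(add(add(Z, SSZ), add(SZ, SZ))), Z))))
  step 12: S(S(S(S(add(add(add(Z, SSZ), add(SZ, SZ)), Z)))))
  step 13: S(S(S(S(add(add(SSZ, add(SZ, SZ)), Z)))))
  step 14: S(S(S(S(add(S(add(SZ, add(SZ, SZ))), Z)))))
  step 15: S(S(S(S(S(add(add(SZ, add(SZ, SZ)), Z))))))
  step 16: S(S(S(S(S(add(S(add(Z, add(SZ, SZ))), Z))))))
  step 17: S(S(S(S(S(S(add(add(Z, add(SZ, SZ)), Z)))))))
  step 18: S(S(S(S(S(S(add(add(SZ, SZ), Z)))))))
  step 19: S(S(S(S(S(S(add(S(add(Z, SZ)), Z)))))))
  step 20: S(S(S(S(S(S(S(add(add(Z, SZ), Z))))))))
  step 21: S(S(S(S(S(S(S(add(SZ, Z))))))))
  step 22: S(S(S(S(S(S(S(S(add(Z, Z)))))))))
  step 23: S^8(Z)

Answer: SAME — A ⇓ S^8(Z), B ⇓ S^8(Z)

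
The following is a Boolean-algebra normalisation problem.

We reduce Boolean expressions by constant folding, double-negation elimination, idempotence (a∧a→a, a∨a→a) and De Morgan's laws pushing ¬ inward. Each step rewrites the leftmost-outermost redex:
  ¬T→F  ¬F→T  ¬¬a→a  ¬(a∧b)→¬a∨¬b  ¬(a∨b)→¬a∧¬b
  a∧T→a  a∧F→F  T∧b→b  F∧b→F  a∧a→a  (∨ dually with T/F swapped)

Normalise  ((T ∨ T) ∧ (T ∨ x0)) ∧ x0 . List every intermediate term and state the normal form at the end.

Answer: normal form = x0  (in 4 steps)

Reduction:
  start: ((T ∨ T) ∧ (T ∨ x0)) ∧ x0
  →1  (T ∧ (T ∨ x0)) ∧ x0
  →2  (T ∨ x0) ∧ x0
  →3  T ∧ x0
  →4  x0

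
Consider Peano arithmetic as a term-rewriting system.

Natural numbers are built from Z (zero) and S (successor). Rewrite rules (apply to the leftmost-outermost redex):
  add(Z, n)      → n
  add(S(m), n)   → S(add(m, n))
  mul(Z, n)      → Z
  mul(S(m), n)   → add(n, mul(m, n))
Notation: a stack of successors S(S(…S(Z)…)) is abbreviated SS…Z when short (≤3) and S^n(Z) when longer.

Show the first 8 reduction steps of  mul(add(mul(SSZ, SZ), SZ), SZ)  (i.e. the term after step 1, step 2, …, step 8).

Answer: after 8 steps: S(mul(add(add(SZ, mul(Z, SZ)), SZ), SZ))

Working:
  start: mul(add(mul(SSZ, SZ), SZ), SZ)
  step 1: mul(add(add(SZ, mul(SZ, SZ)), SZ), SZ)
  step 2: mul(add(S(add(Z, mul(SZ, SZ))), SZ), SZ)
  step 3: mul(S(add(add(Z, mul(SZ, SZ)), SZ)), SZ)
  step 4: add(SZ, mul(add(add(Z, mul(SZ, SZ)), SZ), SZ))
  step 5: S(add(Z, mul(add(add(Z, mul(SZ, SZ)), SZ), SZ)))
  step 6: S(mul(add(add(Z, mul(SZ, SZ)), SZ), SZ))
  step 7: S(mul(add(mul(SZ, SZ), SZ), SZ))
  step 8: S(mul(add(add(SZ, mul(Z, SZ)), SZ), SZ))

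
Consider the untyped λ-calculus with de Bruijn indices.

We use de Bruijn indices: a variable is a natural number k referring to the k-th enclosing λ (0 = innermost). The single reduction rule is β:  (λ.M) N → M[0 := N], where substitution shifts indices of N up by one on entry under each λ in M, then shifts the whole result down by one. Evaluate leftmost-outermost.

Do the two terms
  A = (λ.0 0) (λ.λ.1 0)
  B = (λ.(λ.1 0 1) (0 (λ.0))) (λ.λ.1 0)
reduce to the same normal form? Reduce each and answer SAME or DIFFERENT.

Answer: SAME — A ⇓ λ.λ.1 0, B ⇓ λ.λ.1 0

Derivation:
Term A:
  start: (λ.0 0) (λ.λ.1 0)
  →1  (λ.λ.1 0) (λ.λ.1 0)
  →2  λ.(λ.λ.1 0) 0
  →3  λ.λ.1 0

Term B:
  start: (λ.(λ.1 0 1) (0 (λ.0))) (λ.λ.1 0)
  →1  (λ.(λ.λ.1 0) 0 (λ.λ.1 0)) ((λ.λ.1 0) (λ.0))
  →2  (λ.λ.1 0) ((λ.λ.1 0) (λ.0)) (λ.λ.1 0)
  →3  (λ.(λ.λ.1 0) (λ.0) 0) (λ.λ.1 0)
  →4  (λ.λ.1 0) (λ.0) (λ.λ.1 0)
  →5  (λ.(λ.0) 0) (λ.λ.1 0)
  →6  (λ.0) (λ.λ.1 0)
  →7  λ.λ.1 0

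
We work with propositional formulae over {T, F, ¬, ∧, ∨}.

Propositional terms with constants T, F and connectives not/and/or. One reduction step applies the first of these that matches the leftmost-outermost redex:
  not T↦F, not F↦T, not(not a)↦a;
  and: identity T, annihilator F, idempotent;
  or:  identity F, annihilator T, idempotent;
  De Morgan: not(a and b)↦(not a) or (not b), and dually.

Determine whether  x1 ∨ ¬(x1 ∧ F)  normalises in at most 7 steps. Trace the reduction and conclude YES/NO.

Answer: YES — reaches normal form T in 4 ≤ 7 steps

Working:
  start: x1 ∨ ¬(x1 ∧ F)
  →1  x1 ∨ (¬x1 ∨ ¬F)
  →2  x1 ∨ (¬x1 ∨ T)
  →3  x1 ∨ T
  →4  T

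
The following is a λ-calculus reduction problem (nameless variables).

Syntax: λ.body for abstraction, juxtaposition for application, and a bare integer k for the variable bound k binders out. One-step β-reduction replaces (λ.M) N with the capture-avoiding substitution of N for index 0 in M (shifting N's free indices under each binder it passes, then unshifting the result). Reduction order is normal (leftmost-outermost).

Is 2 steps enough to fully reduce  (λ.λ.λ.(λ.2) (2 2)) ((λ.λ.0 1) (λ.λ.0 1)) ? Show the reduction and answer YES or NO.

  start: (λ.λ.λ.(λ.2) (2 2)) ((λ.λ.0 1) (λ.λ.0 1))
  [1] λ.λ.(λ.2) ((λ.λ.0 1) (λ.λ.0 1) ((λ.λ.0 1) (λ.λ.0 1)))
  [2] λ.λ.1

Answer: YES — reaches normal form λ.λ.1 in 2 ≤ 2 steps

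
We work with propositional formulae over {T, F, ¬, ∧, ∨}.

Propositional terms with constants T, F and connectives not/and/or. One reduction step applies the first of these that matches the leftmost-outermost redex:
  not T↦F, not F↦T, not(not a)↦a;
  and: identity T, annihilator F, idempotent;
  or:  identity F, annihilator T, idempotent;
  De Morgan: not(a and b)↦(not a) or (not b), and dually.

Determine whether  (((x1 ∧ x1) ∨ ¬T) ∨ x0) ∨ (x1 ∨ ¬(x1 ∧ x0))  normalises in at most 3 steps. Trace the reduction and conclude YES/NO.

Answer: NO — after 3 steps the term is (x1 ∨ x0) ∨ (x1 ∨ ¬(x1 ∧ x0)), not yet normal

Working:
  start: (((x1 ∧ x1) ∨ ¬T) ∨ x0) ∨ (x1 ∨ ¬(x1 ∧ x0))
  →1  ((x1 ∨ ¬T) ∨ x0) ∨ (x1 ∨ ¬(x1 ∧ x0))
  →2  ((x1 ∨ F) ∨ x0) ∨ (x1 ∨ ¬(x1 ∧ x0))
  →3  (x1 ∨ x0) ∨ (x1 ∨ ¬(x1 ∧ x0))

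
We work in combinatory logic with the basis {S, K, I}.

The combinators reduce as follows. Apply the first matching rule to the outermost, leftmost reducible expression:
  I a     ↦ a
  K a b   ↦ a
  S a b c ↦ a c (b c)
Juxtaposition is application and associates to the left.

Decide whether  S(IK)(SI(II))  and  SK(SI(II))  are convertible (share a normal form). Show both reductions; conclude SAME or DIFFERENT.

Answer: SAME — A ⇓ SK(SII), B ⇓ SK(SII)

Derivation:
Term A:
  start: S(IK)(SI(II))
  step 1: SK(SI(II))
  step 2: SK(SII)

Term B:
  start: SK(SI(II))
  step 1: SK(SII)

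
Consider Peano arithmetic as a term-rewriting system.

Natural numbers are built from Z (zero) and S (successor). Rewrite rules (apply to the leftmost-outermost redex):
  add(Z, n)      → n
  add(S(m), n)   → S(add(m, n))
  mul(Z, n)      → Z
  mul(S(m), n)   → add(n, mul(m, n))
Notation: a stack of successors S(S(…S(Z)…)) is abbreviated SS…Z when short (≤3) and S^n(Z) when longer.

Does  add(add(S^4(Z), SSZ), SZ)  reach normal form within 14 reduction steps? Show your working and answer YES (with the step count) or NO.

  start: add(add(S^4(Z), SSZ), SZ)
  [1] add(S(add(SSSZ, SSZ)), SZ)
  [2] S(add(add(SSSZ, SSZ), SZ))
  [3] S(add(S(add(SSZ, SSZ)), SZ))
  [4] S(S(add(add(SSZ, SSZ), SZ)))
  [5] S(S(add(S(add(SZ, SSZ)), SZ)))
  [6] S(S(S(add(add(SZ, SSZ), SZ))))
  [7] S(S(S(add(S(add(Z, SSZ)), SZ))))
  [8] S(S(S(S(add(add(Z, SSZ), SZ)))))
  [9] S(S(S(S(add(SSZ, SZ)))))
  [10] S(S(S(S(S(add(SZ, SZ))))))
  [11] S(S(S(S(S(S(add(Z, SZ)))))))
  [12] S^7(Z)

Answer: YES — reaches normal form S^7(Z) in 12 ≤ 14 steps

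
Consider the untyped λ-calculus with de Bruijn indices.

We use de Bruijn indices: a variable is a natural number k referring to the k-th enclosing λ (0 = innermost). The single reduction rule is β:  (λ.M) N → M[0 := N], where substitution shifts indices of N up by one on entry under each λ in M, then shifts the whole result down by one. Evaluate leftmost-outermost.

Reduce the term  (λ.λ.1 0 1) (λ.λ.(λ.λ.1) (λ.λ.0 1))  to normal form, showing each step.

  start: (λ.λ.1 0 1) (λ.λ.(λ.λ.1) (λ.λ.0 1))
  [1] λ.(λ.λ.(λ.λ.1) (λ.λ.0 1)) 0 (λ.λ.(λ.λ.1) (λ.λ.0 1))
  [2] λ.(λ.(λ.λ.1) (λ.λ.0 1)) (λ.λ.(λ.λ.1) (λ.λ.0 1))
  [3] λ.(λ.λ.1) (λ.λ.0 1)
  [4] λ.λ.λ.λ.0 1

Answer: normal form = λ.λ.λ.λ.0 1  (in 4 steps)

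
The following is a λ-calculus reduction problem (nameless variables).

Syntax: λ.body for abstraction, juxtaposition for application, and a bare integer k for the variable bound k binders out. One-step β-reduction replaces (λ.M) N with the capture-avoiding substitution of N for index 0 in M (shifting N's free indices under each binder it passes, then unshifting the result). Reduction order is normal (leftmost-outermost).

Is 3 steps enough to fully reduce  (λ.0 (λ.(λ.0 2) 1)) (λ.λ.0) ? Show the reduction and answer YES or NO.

Answer: YES — reaches normal form λ.0 in 2 ≤ 3 steps

Working:
  start: (λ.0 (λ.(λ.0 2) 1)) (λ.λ.0)
  step 1: (λ.λ.0) (λ.(λ.0 (λ.λ.0)) (λ.λ.0))
  step 2: λ.0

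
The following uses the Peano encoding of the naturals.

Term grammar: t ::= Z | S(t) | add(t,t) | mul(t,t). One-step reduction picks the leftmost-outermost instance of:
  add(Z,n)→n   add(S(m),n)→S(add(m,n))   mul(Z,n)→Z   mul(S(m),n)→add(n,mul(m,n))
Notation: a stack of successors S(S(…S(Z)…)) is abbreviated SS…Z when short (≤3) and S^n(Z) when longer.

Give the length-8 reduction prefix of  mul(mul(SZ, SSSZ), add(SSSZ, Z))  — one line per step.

Answer: after 8 steps: S(S(add(S(add(Z, Z)), mul(add(SSZ, mul(Z, SSSZ)), add(SSSZ, Z)))))

Working:
  start: mul(mul(SZ, SSSZ), add(SSSZ, Z))
  step 1: mul(add(SSSZ, mul(Z, SSSZ)), add(SSSZ, Z))
  step 2: mul(S(add(SSZ, mul(Z, SSSZ))), add(SSSZ, Z))
  step 3: add(add(SSSZ, Z), mul(add(SSZ, mul(Z, SSSZ)), add(SSSZ, Z)))
  step 4: add(S(add(SSZ, Z)), mul(add(SSZ, mul(Z, SSSZ)), add(SSSZ, Z)))
  step 5: S(add(add(SSZ, Z), mul(add(SSZ, mul(Z, SSSZ)), add(SSSZ, Z))))
  step 6: S(add(S(add(SZ, Z)), mul(add(SSZ, mul(Z, SSSZ)), add(SSSZ, Z))))
  step 7: S(S(add(add(SZ, Z), mul(add(SSZ, mul(Z, SSSZ)), add(SSSZ, Z)))))
  step 8: S(S(add(S(add(Z, Z)), mul(add(SSZ, mul(Z, SSSZ)), add(SSSZ, Z)))))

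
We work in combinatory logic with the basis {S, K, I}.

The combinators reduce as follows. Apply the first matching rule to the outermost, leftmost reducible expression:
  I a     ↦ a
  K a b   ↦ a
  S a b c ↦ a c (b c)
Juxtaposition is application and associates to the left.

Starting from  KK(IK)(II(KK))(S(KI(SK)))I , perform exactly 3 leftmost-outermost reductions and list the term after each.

  start: KK(IK)(II(KK))(S(KI(SK)))I
  [1] K(II(KK))(S(KI(SK)))I
  [2] II(KK)I
  [3] I(KK)I

Answer: after 3 steps: I(KK)I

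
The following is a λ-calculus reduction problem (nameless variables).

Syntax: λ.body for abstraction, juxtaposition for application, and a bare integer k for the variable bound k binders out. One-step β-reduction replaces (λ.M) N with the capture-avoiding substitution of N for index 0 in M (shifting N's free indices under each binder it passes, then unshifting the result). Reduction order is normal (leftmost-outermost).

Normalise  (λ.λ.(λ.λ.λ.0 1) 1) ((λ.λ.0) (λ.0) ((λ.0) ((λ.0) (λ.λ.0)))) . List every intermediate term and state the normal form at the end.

Answer: normal form = λ.λ.λ.0 1  (in 2 steps)

Derivation:
  start: (λ.λ.(λ.λ.λ.0 1) 1) ((λ.λ.0) (λ.0) ((λ.0) ((λ.0) (λ.λ.0))))
  [1] λ.(λ.λ.λ.0 1) ((λ.λ.0) (λ.0) ((λ.0) ((λ.0) (λ.λ.0))))
  [2] λ.λ.λ.0 1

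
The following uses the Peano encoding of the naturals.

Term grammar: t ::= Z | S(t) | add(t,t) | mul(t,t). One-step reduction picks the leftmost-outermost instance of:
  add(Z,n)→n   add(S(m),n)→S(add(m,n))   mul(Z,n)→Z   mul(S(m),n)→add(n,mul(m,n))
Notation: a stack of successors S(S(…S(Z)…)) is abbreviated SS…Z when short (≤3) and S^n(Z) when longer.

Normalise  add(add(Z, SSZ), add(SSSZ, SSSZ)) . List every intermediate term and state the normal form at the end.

  start: add(add(Z, SSZ), add(SSSZ, SSSZ))
  [1] add(SSZ, add(SSSZ, SSSZ))
  [2] S(add(SZ, add(SSSZ, SSSZ)))
  [3] S(S(add(Z, add(SSSZ, SSSZ))))
  [4] S(S(add(SSSZ, SSSZ)))
  [5] S(S(S(add(SSZ, SSSZ))))
  [6] S(S(S(S(add(SZ, SSSZ)))))
  [7] S(S(S(S(S(add(Z, SSSZ))))))
  [8] S^8(Z)

Answer: normal form = S^8(Z)  (in 8 steps)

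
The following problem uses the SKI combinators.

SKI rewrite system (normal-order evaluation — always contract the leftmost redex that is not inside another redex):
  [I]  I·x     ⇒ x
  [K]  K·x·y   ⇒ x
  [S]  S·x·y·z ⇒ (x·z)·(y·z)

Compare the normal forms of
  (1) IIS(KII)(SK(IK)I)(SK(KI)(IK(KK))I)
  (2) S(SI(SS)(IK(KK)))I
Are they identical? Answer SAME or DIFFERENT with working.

Answer: DIFFERENT — A ⇓ K, B ⇓ S(KK)I

Working:
Term A:
  start: IIS(KII)(SK(IK)I)(SK(KI)(IK(KK))I)
  [1] IS(KII)(SK(IK)I)(SK(KI)(IK(KK))I)
  [2] S(KII)(SK(IK)I)(SK(KI)(IK(KK))I)
  [3] KII(SK(KI)(IK(KK))I)(SK(IK)I(SK(KI)(IK(KK))I))
  [4] I(SK(KI)(IK(KK))I)(SK(IK)I(SK(KI)(IK(KK))I))
  [5] SK(KI)(IK(KK))I(SK(IK)I(SK(KI)(IK(KK))I))
  [6] K(IK(KK))(KI(IK(KK)))I(SK(IK)I(SK(KI)(IK(KK))I))
  [7] IK(KK)I(SK(IK)I(SK(KI)(IK(KK))I))
  [8] K(KK)I(SK(IK)I(SK(KI)(IK(KK))I))
  [9] KK(SK(IK)I(SK(KI)(IK(KK))I))
  [10] K

Term B:
  start: S(SI(SS)(IK(KK)))I
  [1] S(I(IK(KK))(SS(IK(KK))))I
  [2] S(IK(KK)(SS(IK(KK))))I
  [3] S(K(KK)(SS(IK(KK))))I
  [4] S(KK)I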